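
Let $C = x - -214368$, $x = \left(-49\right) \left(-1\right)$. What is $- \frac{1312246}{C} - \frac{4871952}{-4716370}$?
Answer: $- \frac{2572204167518}{505634953145} \approx -5.0871$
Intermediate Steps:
$x = 49$
$C = 214417$ ($C = 49 - -214368 = 49 + 214368 = 214417$)
$- \frac{1312246}{C} - \frac{4871952}{-4716370} = - \frac{1312246}{214417} - \frac{4871952}{-4716370} = \left(-1312246\right) \frac{1}{214417} - - \frac{2435976}{2358185} = - \frac{1312246}{214417} + \frac{2435976}{2358185} = - \frac{2572204167518}{505634953145}$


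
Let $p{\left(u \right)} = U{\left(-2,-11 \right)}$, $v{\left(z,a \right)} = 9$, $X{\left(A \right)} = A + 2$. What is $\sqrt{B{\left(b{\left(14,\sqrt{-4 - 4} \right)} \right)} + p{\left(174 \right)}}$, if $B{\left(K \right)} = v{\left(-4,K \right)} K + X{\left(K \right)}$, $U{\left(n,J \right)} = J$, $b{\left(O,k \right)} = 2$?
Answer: $\sqrt{11} \approx 3.3166$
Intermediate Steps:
$X{\left(A \right)} = 2 + A$
$B{\left(K \right)} = 2 + 10 K$ ($B{\left(K \right)} = 9 K + \left(2 + K\right) = 2 + 10 K$)
$p{\left(u \right)} = -11$
$\sqrt{B{\left(b{\left(14,\sqrt{-4 - 4} \right)} \right)} + p{\left(174 \right)}} = \sqrt{\left(2 + 10 \cdot 2\right) - 11} = \sqrt{\left(2 + 20\right) - 11} = \sqrt{22 - 11} = \sqrt{11}$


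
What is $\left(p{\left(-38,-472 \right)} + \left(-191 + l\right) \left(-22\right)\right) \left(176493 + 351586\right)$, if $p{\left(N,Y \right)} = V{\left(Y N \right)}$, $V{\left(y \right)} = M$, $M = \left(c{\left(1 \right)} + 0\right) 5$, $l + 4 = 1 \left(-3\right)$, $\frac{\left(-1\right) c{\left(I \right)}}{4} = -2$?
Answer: $2321435284$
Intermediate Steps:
$c{\left(I \right)} = 8$ ($c{\left(I \right)} = \left(-4\right) \left(-2\right) = 8$)
$l = -7$ ($l = -4 + 1 \left(-3\right) = -4 - 3 = -7$)
$M = 40$ ($M = \left(8 + 0\right) 5 = 8 \cdot 5 = 40$)
$V{\left(y \right)} = 40$
$p{\left(N,Y \right)} = 40$
$\left(p{\left(-38,-472 \right)} + \left(-191 + l\right) \left(-22\right)\right) \left(176493 + 351586\right) = \left(40 + \left(-191 - 7\right) \left(-22\right)\right) \left(176493 + 351586\right) = \left(40 - -4356\right) 528079 = \left(40 + 4356\right) 528079 = 4396 \cdot 528079 = 2321435284$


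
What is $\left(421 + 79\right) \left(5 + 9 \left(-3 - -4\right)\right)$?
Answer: $7000$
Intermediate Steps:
$\left(421 + 79\right) \left(5 + 9 \left(-3 - -4\right)\right) = 500 \left(5 + 9 \left(-3 + 4\right)\right) = 500 \left(5 + 9 \cdot 1\right) = 500 \left(5 + 9\right) = 500 \cdot 14 = 7000$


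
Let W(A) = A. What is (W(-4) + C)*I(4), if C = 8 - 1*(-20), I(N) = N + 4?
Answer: 192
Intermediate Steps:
I(N) = 4 + N
C = 28 (C = 8 + 20 = 28)
(W(-4) + C)*I(4) = (-4 + 28)*(4 + 4) = 24*8 = 192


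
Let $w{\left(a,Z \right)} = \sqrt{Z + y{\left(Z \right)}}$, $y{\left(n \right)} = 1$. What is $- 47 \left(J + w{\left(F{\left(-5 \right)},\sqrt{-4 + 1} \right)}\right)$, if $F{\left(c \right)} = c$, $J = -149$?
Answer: $7003 - 47 \sqrt{1 + i \sqrt{3}} \approx 6945.4 - 33.234 i$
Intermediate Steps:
$w{\left(a,Z \right)} = \sqrt{1 + Z}$ ($w{\left(a,Z \right)} = \sqrt{Z + 1} = \sqrt{1 + Z}$)
$- 47 \left(J + w{\left(F{\left(-5 \right)},\sqrt{-4 + 1} \right)}\right) = - 47 \left(-149 + \sqrt{1 + \sqrt{-4 + 1}}\right) = - 47 \left(-149 + \sqrt{1 + \sqrt{-3}}\right) = - 47 \left(-149 + \sqrt{1 + i \sqrt{3}}\right) = 7003 - 47 \sqrt{1 + i \sqrt{3}}$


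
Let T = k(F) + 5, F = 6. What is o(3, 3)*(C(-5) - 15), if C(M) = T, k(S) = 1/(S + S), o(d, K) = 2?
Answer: -119/6 ≈ -19.833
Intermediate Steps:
k(S) = 1/(2*S)
T = 61/12 (T = (½)/6 + 5 = (½)*(⅙) + 5 = 1/12 + 5 = 61/12 ≈ 5.0833)
C(M) = 61/12
o(3, 3)*(C(-5) - 15) = 2*(61/12 - 15) = 2*(-119/12) = -119/6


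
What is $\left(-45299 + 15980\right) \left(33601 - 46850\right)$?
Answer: $388447431$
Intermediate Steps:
$\left(-45299 + 15980\right) \left(33601 - 46850\right) = \left(-29319\right) \left(-13249\right) = 388447431$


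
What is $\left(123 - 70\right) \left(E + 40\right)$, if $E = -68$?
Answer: $-1484$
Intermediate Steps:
$\left(123 - 70\right) \left(E + 40\right) = \left(123 - 70\right) \left(-68 + 40\right) = 53 \left(-28\right) = -1484$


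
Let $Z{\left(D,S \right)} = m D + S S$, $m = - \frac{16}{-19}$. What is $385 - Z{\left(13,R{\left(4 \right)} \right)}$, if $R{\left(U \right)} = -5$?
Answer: $\frac{6632}{19} \approx 349.05$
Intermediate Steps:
$m = \frac{16}{19}$ ($m = \left(-16\right) \left(- \frac{1}{19}\right) = \frac{16}{19} \approx 0.8421$)
$Z{\left(D,S \right)} = S^{2} + \frac{16 D}{19}$ ($Z{\left(D,S \right)} = \frac{16 D}{19} + S S = \frac{16 D}{19} + S^{2} = S^{2} + \frac{16 D}{19}$)
$385 - Z{\left(13,R{\left(4 \right)} \right)} = 385 - \left(\left(-5\right)^{2} + \frac{16}{19} \cdot 13\right) = 385 - \left(25 + \frac{208}{19}\right) = 385 - \frac{683}{19} = \frac{6632}{19}$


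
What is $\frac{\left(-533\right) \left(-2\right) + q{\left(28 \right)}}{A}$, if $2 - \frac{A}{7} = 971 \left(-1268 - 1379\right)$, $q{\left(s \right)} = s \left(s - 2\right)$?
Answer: $\frac{1794}{17991673} \approx 9.9713 \cdot 10^{-5}$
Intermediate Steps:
$q{\left(s \right)} = s \left(-2 + s\right)$
$A = 17991673$ ($A = 14 - 7 \cdot 971 \left(-1268 - 1379\right) = 14 - 7 \cdot 971 \left(-2647\right) = 14 - -17991659 = 14 + 17991659 = 17991673$)
$\frac{\left(-533\right) \left(-2\right) + q{\left(28 \right)}}{A} = \frac{\left(-533\right) \left(-2\right) + 28 \left(-2 + 28\right)}{17991673} = \left(1066 + 28 \cdot 26\right) \frac{1}{17991673} = \left(1066 + 728\right) \frac{1}{17991673} = 1794 \cdot \frac{1}{17991673} = \frac{1794}{17991673}$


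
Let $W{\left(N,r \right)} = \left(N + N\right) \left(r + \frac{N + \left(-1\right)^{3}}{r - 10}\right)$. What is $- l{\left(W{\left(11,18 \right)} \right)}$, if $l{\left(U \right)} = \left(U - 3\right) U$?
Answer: $- \frac{712327}{4} \approx -1.7808 \cdot 10^{5}$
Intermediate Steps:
$W{\left(N,r \right)} = 2 N \left(r + \frac{-1 + N}{-10 + r}\right)$ ($W{\left(N,r \right)} = 2 N \left(r + \frac{N - 1}{-10 + r}\right) = 2 N \left(r + \frac{-1 + N}{-10 + r}\right)$)
$l{\left(U \right)} = U \left(-3 + U\right)$ ($l{\left(U \right)} = \left(-3 + U\right) U = U \left(-3 + U\right)$)
$- l{\left(W{\left(11,18 \right)} \right)} = - 2 \cdot 11 \frac{1}{-10 + 18} \left(-1 + 11 + 18^{2} - 180\right) \left(-3 + 2 \cdot 11 \frac{1}{-10 + 18} \left(-1 + 11 + 18^{2} - 180\right)\right) = - 2 \cdot 11 \cdot \frac{1}{8} \left(-1 + 11 + 324 - 180\right) \left(-3 + 2 \cdot 11 \cdot \frac{1}{8} \left(-1 + 11 + 324 - 180\right)\right) = - 2 \cdot 11 \cdot \frac{1}{8} \cdot 154 \left(-3 + 2 \cdot 11 \cdot \frac{1}{8} \cdot 154\right) = - \frac{847 \left(-3 + \frac{847}{2}\right)}{2} = - \frac{847 \cdot 841}{2 \cdot 2} = \left(-1\right) \frac{712327}{4} = - \frac{712327}{4}$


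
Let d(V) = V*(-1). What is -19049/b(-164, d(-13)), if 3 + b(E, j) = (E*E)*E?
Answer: 19049/4410947 ≈ 0.0043186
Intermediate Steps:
d(V) = -V
b(E, j) = -3 + E**3 (b(E, j) = -3 + (E*E)*E = -3 + E**2*E = -3 + E**3)
-19049/b(-164, d(-13)) = -19049/(-3 + (-164)**3) = -19049/(-3 - 4410944) = -19049/(-4410947) = -19049*(-1/4410947) = 19049/4410947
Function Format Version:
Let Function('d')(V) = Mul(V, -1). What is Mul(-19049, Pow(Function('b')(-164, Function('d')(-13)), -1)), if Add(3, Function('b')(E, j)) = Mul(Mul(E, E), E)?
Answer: Rational(19049, 4410947) ≈ 0.0043186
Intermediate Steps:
Function('d')(V) = Mul(-1, V)
Function('b')(E, j) = Add(-3, Pow(E, 3)) (Function('b')(E, j) = Add(-3, Mul(Mul(E, E), E)) = Add(-3, Mul(Pow(E, 2), E)) = Add(-3, Pow(E, 3)))
Mul(-19049, Pow(Function('b')(-164, Function('d')(-13)), -1)) = Mul(-19049, Pow(Add(-3, Pow(-164, 3)), -1)) = Mul(-19049, Pow(Add(-3, -4410944), -1)) = Mul(-19049, Pow(-4410947, -1)) = Mul(-19049, Rational(-1, 4410947)) = Rational(19049, 4410947)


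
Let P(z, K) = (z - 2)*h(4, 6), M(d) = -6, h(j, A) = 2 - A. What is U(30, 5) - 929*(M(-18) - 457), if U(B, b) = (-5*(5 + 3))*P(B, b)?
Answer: 434607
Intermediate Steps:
P(z, K) = 8 - 4*z (P(z, K) = (z - 2)*(2 - 1*6) = (-2 + z)*(2 - 6) = (-2 + z)*(-4) = 8 - 4*z)
U(B, b) = -320 + 160*B (U(B, b) = (-5*(5 + 3))*(8 - 4*B) = (-5*8)*(8 - 4*B) = -40*(8 - 4*B) = -320 + 160*B)
U(30, 5) - 929*(M(-18) - 457) = (-320 + 160*30) - 929*(-6 - 457) = (-320 + 4800) - 929*(-463) = 4480 + 430127 = 434607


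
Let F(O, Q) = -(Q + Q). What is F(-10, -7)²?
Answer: 196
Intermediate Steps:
F(O, Q) = -2*Q
F(-10, -7)² = (-2*(-7))² = 14² = 196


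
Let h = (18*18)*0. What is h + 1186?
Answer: 1186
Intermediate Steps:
h = 0 (h = 324*0 = 0)
h + 1186 = 0 + 1186 = 1186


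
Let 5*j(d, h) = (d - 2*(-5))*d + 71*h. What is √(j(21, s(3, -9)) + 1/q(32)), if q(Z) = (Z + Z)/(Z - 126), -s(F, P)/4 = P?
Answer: √1023890/40 ≈ 25.297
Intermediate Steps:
s(F, P) = -4*P
j(d, h) = 71*h/5 + d*(10 + d)/5 (j(d, h) = ((d - 2*(-5))*d + 71*h)/5 = ((d + 10)*d + 71*h)/5 = ((10 + d)*d + 71*h)/5 = (d*(10 + d) + 71*h)/5 = (71*h + d*(10 + d))/5 = 71*h/5 + d*(10 + d)/5)
q(Z) = 2*Z/(-126 + Z) (q(Z) = (2*Z)/(-126 + Z) = 2*Z/(-126 + Z))
√(j(21, s(3, -9)) + 1/q(32)) = √((2*21 + (⅕)*21² + 71*(-4*(-9))/5) + 1/(2*32/(-126 + 32))) = √((42 + (⅕)*441 + (71/5)*36) + 1/(2*32/(-94))) = √((42 + 441/5 + 2556/5) + 1/(2*32*(-1/94))) = √(3207/5 + 1/(-32/47)) = √(3207/5 - 47/32) = √(102389/160) = √1023890/40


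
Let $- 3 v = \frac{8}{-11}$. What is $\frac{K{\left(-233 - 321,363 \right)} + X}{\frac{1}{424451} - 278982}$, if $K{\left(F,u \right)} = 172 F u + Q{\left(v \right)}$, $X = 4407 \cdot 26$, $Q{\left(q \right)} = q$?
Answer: $\frac{482886755767838}{3907668233073} \approx 123.57$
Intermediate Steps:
$v = \frac{8}{33}$ ($v = - \frac{8 \frac{1}{-11}}{3} = - \frac{8 \left(- \frac{1}{11}\right)}{3} = \left(- \frac{1}{3}\right) \left(- \frac{8}{11}\right) = \frac{8}{33} \approx 0.24242$)
$X = 114582$
$K{\left(F,u \right)} = \frac{8}{33} + 172 F u$ ($K{\left(F,u \right)} = 172 F u + \frac{8}{33} = \frac{8}{33} + 172 F u$)
$\frac{K{\left(-233 - 321,363 \right)} + X}{\frac{1}{424451} - 278982} = \frac{\left(\frac{8}{33} + 172 \left(-233 - 321\right) 363\right) + 114582}{\frac{1}{424451} - 278982} = \frac{\left(\frac{8}{33} + 172 \left(-554\right) 363\right) + 114582}{- \frac{118414188881}{424451}} = \left(\left(\frac{8}{33} - 34589544\right) + 114582\right) \left(- \frac{424451}{118414188881}\right) = \left(- \frac{1141454944}{33} + 114582\right) \left(- \frac{424451}{118414188881}\right) = \left(- \frac{1137673738}{33}\right) \left(- \frac{424451}{118414188881}\right) = \frac{482886755767838}{3907668233073}$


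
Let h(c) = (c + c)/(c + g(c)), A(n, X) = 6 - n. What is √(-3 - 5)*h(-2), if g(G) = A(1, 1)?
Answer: -8*I*√2/3 ≈ -3.7712*I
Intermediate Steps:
g(G) = 5 (g(G) = 6 - 1*1 = 6 - 1 = 5)
h(c) = 2*c/(5 + c) (h(c) = (c + c)/(c + 5) = (2*c)/(5 + c) = 2*c/(5 + c))
√(-3 - 5)*h(-2) = √(-3 - 5)*(2*(-2)/(5 - 2)) = √(-8)*(2*(-2)/3) = (2*I*√2)*(2*(-2)*(⅓)) = (2*I*√2)*(-4/3) = -8*I*√2/3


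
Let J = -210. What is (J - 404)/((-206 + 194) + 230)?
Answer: -307/109 ≈ -2.8165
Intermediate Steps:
(J - 404)/((-206 + 194) + 230) = (-210 - 404)/((-206 + 194) + 230) = -614/(-12 + 230) = -614/218 = -614*1/218 = -307/109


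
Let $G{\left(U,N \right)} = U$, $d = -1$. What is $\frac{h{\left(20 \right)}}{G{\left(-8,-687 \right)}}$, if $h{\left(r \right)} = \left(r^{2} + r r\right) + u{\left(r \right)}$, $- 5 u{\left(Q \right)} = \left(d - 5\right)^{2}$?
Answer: $- \frac{991}{10} \approx -99.1$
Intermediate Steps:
$u{\left(Q \right)} = - \frac{36}{5}$ ($u{\left(Q \right)} = - \frac{\left(-1 - 5\right)^{2}}{5} = - \frac{\left(-6\right)^{2}}{5} = \left(- \frac{1}{5}\right) 36 = - \frac{36}{5}$)
$h{\left(r \right)} = - \frac{36}{5} + 2 r^{2}$ ($h{\left(r \right)} = \left(r^{2} + r r\right) - \frac{36}{5} = \left(r^{2} + r^{2}\right) - \frac{36}{5} = 2 r^{2} - \frac{36}{5} = - \frac{36}{5} + 2 r^{2}$)
$\frac{h{\left(20 \right)}}{G{\left(-8,-687 \right)}} = \frac{- \frac{36}{5} + 2 \cdot 20^{2}}{-8} = \left(- \frac{36}{5} + 2 \cdot 400\right) \left(- \frac{1}{8}\right) = \left(- \frac{36}{5} + 800\right) \left(- \frac{1}{8}\right) = \frac{3964}{5} \left(- \frac{1}{8}\right) = - \frac{991}{10}$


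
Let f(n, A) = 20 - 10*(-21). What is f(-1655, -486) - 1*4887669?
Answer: -4887439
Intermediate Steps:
f(n, A) = 230 (f(n, A) = 20 + 210 = 230)
f(-1655, -486) - 1*4887669 = 230 - 1*4887669 = 230 - 4887669 = -4887439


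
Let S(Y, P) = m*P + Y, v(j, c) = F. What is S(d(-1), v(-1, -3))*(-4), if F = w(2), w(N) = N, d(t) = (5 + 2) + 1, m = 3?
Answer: -56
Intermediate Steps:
d(t) = 8 (d(t) = 7 + 1 = 8)
F = 2
v(j, c) = 2
S(Y, P) = Y + 3*P (S(Y, P) = 3*P + Y = Y + 3*P)
S(d(-1), v(-1, -3))*(-4) = (8 + 3*2)*(-4) = (8 + 6)*(-4) = 14*(-4) = -56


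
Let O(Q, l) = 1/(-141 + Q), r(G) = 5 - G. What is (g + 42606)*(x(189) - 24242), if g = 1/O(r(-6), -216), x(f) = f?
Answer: -1021675228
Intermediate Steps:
g = -130 (g = 1/(1/(-141 + (5 - 1*(-6)))) = 1/(1/(-141 + (5 + 6))) = 1/(1/(-141 + 11)) = 1/(1/(-130)) = 1/(-1/130) = -130)
(g + 42606)*(x(189) - 24242) = (-130 + 42606)*(189 - 24242) = 42476*(-24053) = -1021675228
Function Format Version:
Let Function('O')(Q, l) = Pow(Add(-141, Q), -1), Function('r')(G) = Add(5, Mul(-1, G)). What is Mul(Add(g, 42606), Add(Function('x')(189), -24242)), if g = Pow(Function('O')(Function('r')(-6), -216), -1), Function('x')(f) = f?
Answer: -1021675228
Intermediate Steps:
g = -130 (g = Pow(Pow(Add(-141, Add(5, Mul(-1, -6))), -1), -1) = Pow(Pow(Add(-141, Add(5, 6)), -1), -1) = Pow(Pow(Add(-141, 11), -1), -1) = Pow(Pow(-130, -1), -1) = Pow(Rational(-1, 130), -1) = -130)
Mul(Add(g, 42606), Add(Function('x')(189), -24242)) = Mul(Add(-130, 42606), Add(189, -24242)) = Mul(42476, -24053) = -1021675228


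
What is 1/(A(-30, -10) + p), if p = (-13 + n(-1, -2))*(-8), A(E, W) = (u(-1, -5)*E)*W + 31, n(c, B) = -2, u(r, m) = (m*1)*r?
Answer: 1/1651 ≈ 0.00060569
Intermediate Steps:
u(r, m) = m*r
A(E, W) = 31 + 5*E*W (A(E, W) = ((-5*(-1))*E)*W + 31 = (5*E)*W + 31 = 5*E*W + 31 = 31 + 5*E*W)
p = 120 (p = (-13 - 2)*(-8) = -15*(-8) = 120)
1/(A(-30, -10) + p) = 1/((31 + 5*(-30)*(-10)) + 120) = 1/((31 + 1500) + 120) = 1/(1531 + 120) = 1/1651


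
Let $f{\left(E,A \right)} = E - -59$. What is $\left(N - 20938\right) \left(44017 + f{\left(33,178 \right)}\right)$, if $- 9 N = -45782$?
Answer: $-699176660$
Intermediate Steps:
$N = \frac{45782}{9}$ ($N = \left(- \frac{1}{9}\right) \left(-45782\right) = \frac{45782}{9} \approx 5086.9$)
$f{\left(E,A \right)} = 59 + E$ ($f{\left(E,A \right)} = E + 59 = 59 + E$)
$\left(N - 20938\right) \left(44017 + f{\left(33,178 \right)}\right) = \left(\frac{45782}{9} - 20938\right) \left(44017 + \left(59 + 33\right)\right) = - \frac{142660 \left(44017 + 92\right)}{9} = \left(- \frac{142660}{9}\right) 44109 = -699176660$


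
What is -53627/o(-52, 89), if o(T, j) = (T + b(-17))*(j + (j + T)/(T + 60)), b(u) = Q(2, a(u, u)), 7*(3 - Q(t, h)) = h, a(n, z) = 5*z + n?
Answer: 429016/25787 ≈ 16.637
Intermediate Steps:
a(n, z) = n + 5*z
Q(t, h) = 3 - h/7
b(u) = 3 - 6*u/7 (b(u) = 3 - (u + 5*u)/7 = 3 - 6*u/7)
o(T, j) = (123/7 + T)*(j + (T + j)/(60 + T)) (o(T, j) = (T + (3 - 6/7*(-17)))*(j + (j + T)/(T + 60)) = (T + (3 + 102/7))*(j + (T + j)/(60 + T)) = (T + 123/7)*(j + (T + j)/(60 + T)) = (123/7 + T)*(j + (T + j)/(60 + T)))
-53627/o(-52, 89) = -53627*7*(60 - 52)/(7*(-52)² + 123*(-52) + 7503*89 + 7*89*(-52)² + 550*(-52)*89) = -53627*56/(7*2704 - 6396 + 667767 + 7*89*2704 - 2545400) = -53627*56/(18928 - 6396 + 667767 + 1684592 - 2545400) = -53627/((⅐)*(⅛)*(-180509)) = -53627/(-25787/8) = -53627*(-8/25787) = 429016/25787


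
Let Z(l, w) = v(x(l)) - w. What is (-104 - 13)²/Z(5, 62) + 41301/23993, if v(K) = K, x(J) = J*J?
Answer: -326912040/887741 ≈ -368.25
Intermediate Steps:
x(J) = J²
Z(l, w) = l² - w
(-104 - 13)²/Z(5, 62) + 41301/23993 = (-104 - 13)²/(5² - 1*62) + 41301/23993 = (-117)²/(25 - 62) + 41301*(1/23993) = 13689/(-37) + 41301/23993 = 13689*(-1/37) + 41301/23993 = -13689/37 + 41301/23993 = -326912040/887741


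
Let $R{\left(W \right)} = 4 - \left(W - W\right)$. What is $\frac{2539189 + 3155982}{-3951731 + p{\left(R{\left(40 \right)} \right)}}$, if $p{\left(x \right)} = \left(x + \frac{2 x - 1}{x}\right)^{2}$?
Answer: $- \frac{91122736}{63227167} \approx -1.4412$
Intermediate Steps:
$R{\left(W \right)} = 4$ ($R{\left(W \right)} = 4 - 0 = 4 + 0 = 4$)
$p{\left(x \right)} = \left(x + \frac{-1 + 2 x}{x}\right)^{2}$
$\frac{2539189 + 3155982}{-3951731 + p{\left(R{\left(40 \right)} \right)}} = \frac{2539189 + 3155982}{-3951731 + \frac{\left(-1 + 4^{2} + 2 \cdot 4\right)^{2}}{16}} = \frac{5695171}{-3951731 + \frac{\left(-1 + 16 + 8\right)^{2}}{16}} = \frac{5695171}{-3951731 + \frac{23^{2}}{16}} = \frac{5695171}{-3951731 + \frac{1}{16} \cdot 529} = \frac{5695171}{-3951731 + \frac{529}{16}} = \frac{5695171}{- \frac{63227167}{16}} = 5695171 \left(- \frac{16}{63227167}\right) = - \frac{91122736}{63227167}$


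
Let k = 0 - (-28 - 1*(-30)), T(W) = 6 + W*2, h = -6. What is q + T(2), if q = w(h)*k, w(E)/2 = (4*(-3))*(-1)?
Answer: -38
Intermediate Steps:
w(E) = 24 (w(E) = 2*((4*(-3))*(-1)) = 2*(-12*(-1)) = 2*12 = 24)
T(W) = 6 + 2*W
k = -2 (k = 0 - (-28 + 30) = 0 - 1*2 = 0 - 2 = -2)
q = -48 (q = 24*(-2) = -48)
q + T(2) = -48 + (6 + 2*2) = -48 + (6 + 4) = -48 + 10 = -38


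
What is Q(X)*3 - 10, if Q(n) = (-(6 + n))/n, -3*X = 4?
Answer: ½ ≈ 0.50000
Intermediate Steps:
X = -4/3 (X = -⅓*4 = -4/3 ≈ -1.3333)
Q(n) = (-6 - n)/n
Q(X)*3 - 10 = ((-6 - 1*(-4/3))/(-4/3))*3 - 10 = -3*(-6 + 4/3)/4*3 - 10 = -¾*(-14/3)*3 - 10 = (7/2)*3 - 10 = 21/2 - 10 = ½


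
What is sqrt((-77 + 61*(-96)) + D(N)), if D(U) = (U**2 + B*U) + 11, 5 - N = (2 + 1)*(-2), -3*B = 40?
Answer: I*sqrt(53529)/3 ≈ 77.121*I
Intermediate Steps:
B = -40/3 (B = -1/3*40 = -40/3 ≈ -13.333)
N = 11 (N = 5 - (2 + 1)*(-2) = 5 - 3*(-2) = 5 - 1*(-6) = 5 + 6 = 11)
D(U) = 11 + U**2 - 40*U/3 (D(U) = (U**2 - 40*U/3) + 11 = 11 + U**2 - 40*U/3)
sqrt((-77 + 61*(-96)) + D(N)) = sqrt((-77 + 61*(-96)) + (11 + 11**2 - 40/3*11)) = sqrt((-77 - 5856) + (11 + 121 - 440/3)) = sqrt(-5933 - 44/3) = sqrt(-17843/3) = I*sqrt(53529)/3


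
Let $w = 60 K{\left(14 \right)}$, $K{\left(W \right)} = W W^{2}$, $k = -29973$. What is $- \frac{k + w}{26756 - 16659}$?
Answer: $- \frac{134667}{10097} \approx -13.337$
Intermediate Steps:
$K{\left(W \right)} = W^{3}$
$w = 164640$ ($w = 60 \cdot 14^{3} = 60 \cdot 2744 = 164640$)
$- \frac{k + w}{26756 - 16659} = - \frac{-29973 + 164640}{26756 - 16659} = - \frac{134667}{10097}$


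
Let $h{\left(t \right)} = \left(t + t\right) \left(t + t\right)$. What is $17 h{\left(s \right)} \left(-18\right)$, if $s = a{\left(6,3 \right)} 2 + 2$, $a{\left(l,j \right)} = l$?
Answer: $-239904$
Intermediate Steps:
$s = 14$ ($s = 6 \cdot 2 + 2 = 12 + 2 = 14$)
$h{\left(t \right)} = 4 t^{2}$ ($h{\left(t \right)} = 2 t 2 t = 4 t^{2}$)
$17 h{\left(s \right)} \left(-18\right) = 17 \cdot 4 \cdot 14^{2} \left(-18\right) = 17 \cdot 4 \cdot 196 \left(-18\right) = 17 \cdot 784 \left(-18\right) = 13328 \left(-18\right) = -239904$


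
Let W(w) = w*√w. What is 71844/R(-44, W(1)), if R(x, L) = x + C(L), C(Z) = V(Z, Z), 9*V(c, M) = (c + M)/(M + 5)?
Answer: -1939788/1187 ≈ -1634.2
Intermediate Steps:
V(c, M) = (M + c)/(9*(5 + M)) (V(c, M) = ((c + M)/(M + 5))/9 = ((M + c)/(5 + M))/9 = (M + c)/(9*(5 + M)))
C(Z) = 2*Z/(9*(5 + Z)) (C(Z) = (Z + Z)/(9*(5 + Z)) = (2*Z)/(9*(5 + Z)) = 2*Z/(9*(5 + Z)))
W(w) = w^(3/2)
R(x, L) = x + 2*L/(9*(5 + L))
71844/R(-44, W(1)) = 71844/(((2*1^(3/2)/9 - 44*(5 + 1^(3/2)))/(5 + 1^(3/2)))) = 71844/((((2/9)*1 - 44*(5 + 1))/(5 + 1))) = 71844/(((2/9 - 44*6)/6)) = 71844/(((2/9 - 264)/6)) = 71844/(((⅙)*(-2374/9))) = 71844/(-1187/27) = 71844*(-27/1187) = -1939788/1187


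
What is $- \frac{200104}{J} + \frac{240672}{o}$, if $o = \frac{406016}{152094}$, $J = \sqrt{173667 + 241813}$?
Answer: $\frac{571949487}{6344} - \frac{50026 \sqrt{103870}}{51935} \approx 89846.0$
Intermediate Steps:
$J = 2 \sqrt{103870}$ ($J = \sqrt{415480} = 2 \sqrt{103870} \approx 644.58$)
$o = \frac{203008}{76047}$ ($o = 406016 \cdot \frac{1}{152094} = \frac{203008}{76047} \approx 2.6695$)
$- \frac{200104}{J} + \frac{240672}{o} = - \frac{200104}{2 \sqrt{103870}} + \frac{240672}{\frac{203008}{76047}} = - 200104 \frac{\sqrt{103870}}{207740} + 240672 \cdot \frac{76047}{203008} = - \frac{50026 \sqrt{103870}}{51935} + \frac{571949487}{6344} = \frac{571949487}{6344} - \frac{50026 \sqrt{103870}}{51935}$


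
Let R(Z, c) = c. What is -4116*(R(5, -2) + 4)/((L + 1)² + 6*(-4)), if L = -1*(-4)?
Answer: -8232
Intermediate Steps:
L = 4
-4116*(R(5, -2) + 4)/((L + 1)² + 6*(-4)) = -4116*(-2 + 4)/((4 + 1)² + 6*(-4)) = -8232/(5² - 24) = -8232/(25 - 24) = -8232/1 = -8232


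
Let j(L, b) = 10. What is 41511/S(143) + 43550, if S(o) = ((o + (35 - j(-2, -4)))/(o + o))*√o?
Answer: 43550 + 13837*√143/28 ≈ 49460.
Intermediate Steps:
S(o) = (25 + o)/(2*√o) (S(o) = ((o + (35 - 1*10))/(o + o))*√o = ((o + (35 - 10))/((2*o)))*√o = ((o + 25)*(1/(2*o)))*√o = ((25 + o)*(1/(2*o)))*√o = ((25 + o)/(2*o))*√o = (25 + o)/(2*√o))
41511/S(143) + 43550 = 41511/(((25 + 143)/(2*√143))) + 43550 = 41511/(((½)*(√143/143)*168)) + 43550 = 41511/((84*√143/143)) + 43550 = 41511*(√143/84) + 43550 = 13837*√143/28 + 43550 = 43550 + 13837*√143/28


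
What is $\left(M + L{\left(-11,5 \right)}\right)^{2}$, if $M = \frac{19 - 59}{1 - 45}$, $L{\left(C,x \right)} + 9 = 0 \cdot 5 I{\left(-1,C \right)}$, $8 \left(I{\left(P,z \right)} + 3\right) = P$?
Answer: $\frac{7921}{121} \approx 65.463$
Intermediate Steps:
$I{\left(P,z \right)} = -3 + \frac{P}{8}$
$L{\left(C,x \right)} = -9$ ($L{\left(C,x \right)} = -9 + 0 \cdot 5 \left(-3 + \frac{1}{8} \left(-1\right)\right) = -9 + 0 \left(-3 - \frac{1}{8}\right) = -9 + 0 \left(- \frac{25}{8}\right) = -9 + 0 = -9$)
$M = \frac{10}{11}$ ($M = - \frac{40}{-44} = \left(-40\right) \left(- \frac{1}{44}\right) = \frac{10}{11} \approx 0.90909$)
$\left(M + L{\left(-11,5 \right)}\right)^{2} = \left(\frac{10}{11} - 9\right)^{2} = \left(- \frac{89}{11}\right)^{2} = \frac{7921}{121}$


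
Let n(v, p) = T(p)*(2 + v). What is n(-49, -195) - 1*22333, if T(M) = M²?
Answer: -1809508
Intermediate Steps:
n(v, p) = p²*(2 + v)
n(-49, -195) - 1*22333 = (-195)²*(2 - 49) - 1*22333 = 38025*(-47) - 22333 = -1787175 - 22333 = -1809508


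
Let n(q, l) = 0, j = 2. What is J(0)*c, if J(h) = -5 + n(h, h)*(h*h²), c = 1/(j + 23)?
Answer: -⅕ ≈ -0.20000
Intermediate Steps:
c = 1/25 (c = 1/(2 + 23) = 1/25 ≈ 0.040000)
J(h) = -5 (J(h) = -5 + 0*(h*h²) = -5 + 0*h³ = -5 + 0 = -5)
J(0)*c = -5*1/25 = -⅕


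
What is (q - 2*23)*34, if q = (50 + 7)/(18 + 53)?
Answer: -109106/71 ≈ -1536.7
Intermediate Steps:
q = 57/71 ≈ 0.80282
(q - 2*23)*34 = (57/71 - 2*23)*34 = (57/71 - 46)*34 = -3209/71*34 = -109106/71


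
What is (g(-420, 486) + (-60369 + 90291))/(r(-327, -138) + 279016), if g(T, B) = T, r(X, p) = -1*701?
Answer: 29502/278315 ≈ 0.10600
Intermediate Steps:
r(X, p) = -701
(g(-420, 486) + (-60369 + 90291))/(r(-327, -138) + 279016) = (-420 + (-60369 + 90291))/(-701 + 279016) = (-420 + 29922)/278315 = 29502*(1/278315) = 29502/278315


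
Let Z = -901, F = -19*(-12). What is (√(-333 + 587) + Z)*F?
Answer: -205428 + 228*√254 ≈ -2.0179e+5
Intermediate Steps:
F = 228
(√(-333 + 587) + Z)*F = (√(-333 + 587) - 901)*228 = (√254 - 901)*228 = (-901 + √254)*228 = -205428 + 228*√254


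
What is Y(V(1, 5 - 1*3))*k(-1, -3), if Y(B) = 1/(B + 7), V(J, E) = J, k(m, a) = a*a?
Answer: 9/8 ≈ 1.1250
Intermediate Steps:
k(m, a) = a²
Y(B) = 1/(7 + B)
Y(V(1, 5 - 1*3))*k(-1, -3) = (-3)²/(7 + 1) = 9/8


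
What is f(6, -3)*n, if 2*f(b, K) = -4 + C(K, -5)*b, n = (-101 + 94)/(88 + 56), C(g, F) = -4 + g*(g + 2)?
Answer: 35/144 ≈ 0.24306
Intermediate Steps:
C(g, F) = -4 + g*(2 + g)
n = -7/144 ≈ -0.048611
f(b, K) = -2 + b*(-4 + K² + 2*K)/2 (f(b, K) = (-4 + (-4 + K² + 2*K)*b)/2 = (-4 + b*(-4 + K² + 2*K))/2 = -2 + b*(-4 + K² + 2*K)/2)
f(6, -3)*n = (-2 + (½)*6*(-4 + (-3)² + 2*(-3)))*(-7/144) = (-2 + (½)*6*(-4 + 9 - 6))*(-7/144) = (-2 + (½)*6*(-1))*(-7/144) = (-2 - 3)*(-7/144) = -5*(-7/144) = 35/144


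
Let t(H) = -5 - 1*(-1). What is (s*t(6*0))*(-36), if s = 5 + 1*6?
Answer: 1584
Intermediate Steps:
t(H) = -4 (t(H) = -5 + 1 = -4)
s = 11 (s = 5 + 6 = 11)
(s*t(6*0))*(-36) = (11*(-4))*(-36) = -44*(-36) = 1584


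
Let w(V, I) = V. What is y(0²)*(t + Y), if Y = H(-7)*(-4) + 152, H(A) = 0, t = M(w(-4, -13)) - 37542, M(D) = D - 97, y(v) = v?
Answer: 0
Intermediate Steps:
M(D) = -97 + D
t = -37643 (t = (-97 - 4) - 37542 = -101 - 37542 = -37643)
Y = 152 (Y = 0*(-4) + 152 = 0 + 152 = 152)
y(0²)*(t + Y) = 0²*(-37643 + 152) = 0*(-37491) = 0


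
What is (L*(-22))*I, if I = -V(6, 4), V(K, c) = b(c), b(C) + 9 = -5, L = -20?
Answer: 6160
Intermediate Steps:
b(C) = -14 (b(C) = -9 - 5 = -14)
V(K, c) = -14
I = 14 (I = -1*(-14) = 14)
(L*(-22))*I = -20*(-22)*14 = 440*14 = 6160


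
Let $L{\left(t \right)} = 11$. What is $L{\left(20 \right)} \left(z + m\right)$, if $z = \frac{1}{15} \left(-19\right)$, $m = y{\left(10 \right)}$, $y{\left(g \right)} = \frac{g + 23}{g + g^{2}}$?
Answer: $- \frac{319}{30} \approx -10.633$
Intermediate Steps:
$y{\left(g \right)} = \frac{23 + g}{g + g^{2}}$
$m = \frac{3}{10}$ ($m = \frac{23 + 10}{10 \left(1 + 10\right)} = \frac{1}{10} \cdot \frac{1}{11} \cdot 33 = \frac{3}{10} \approx 0.3$)
$z = - \frac{19}{15}$ ($z = \frac{1}{15} \left(-19\right) = - \frac{19}{15} \approx -1.2667$)
$L{\left(20 \right)} \left(z + m\right) = 11 \left(- \frac{19}{15} + \frac{3}{10}\right) = 11 \left(- \frac{29}{30}\right) = - \frac{319}{30}$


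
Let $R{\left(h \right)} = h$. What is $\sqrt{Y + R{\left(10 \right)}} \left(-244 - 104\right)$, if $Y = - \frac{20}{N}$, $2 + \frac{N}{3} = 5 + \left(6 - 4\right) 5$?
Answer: $- \frac{116 \sqrt{14430}}{13} \approx -1071.9$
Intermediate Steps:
$N = 39$ ($N = -6 + 3 \left(5 + \left(6 - 4\right) 5\right) = -6 + 3 \left(5 + 2 \cdot 5\right) = -6 + 3 \left(5 + 10\right) = -6 + 3 \cdot 15 = -6 + 45 = 39$)
$Y = - \frac{20}{39} \approx -0.51282$
$\sqrt{Y + R{\left(10 \right)}} \left(-244 - 104\right) = \sqrt{- \frac{20}{39} + 10} \left(-244 - 104\right) = \sqrt{\frac{370}{39}} \left(-348\right) = \frac{\sqrt{14430}}{39} \left(-348\right) = - \frac{116 \sqrt{14430}}{13}$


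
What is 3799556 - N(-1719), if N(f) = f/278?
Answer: 1056278287/278 ≈ 3.7996e+6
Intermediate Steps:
N(f) = f/278 (N(f) = f*(1/278) = f/278)
3799556 - N(-1719) = 3799556 - (-1719)/278 = 3799556 - 1*(-1719/278) = 3799556 + 1719/278 = 1056278287/278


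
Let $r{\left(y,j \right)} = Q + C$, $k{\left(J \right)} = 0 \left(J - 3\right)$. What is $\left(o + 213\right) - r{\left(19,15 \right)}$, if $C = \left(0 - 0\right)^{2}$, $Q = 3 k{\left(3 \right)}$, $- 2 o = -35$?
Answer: $\frac{461}{2} \approx 230.5$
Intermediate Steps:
$o = \frac{35}{2}$ ($o = \left(- \frac{1}{2}\right) \left(-35\right) = \frac{35}{2} \approx 17.5$)
$k{\left(J \right)} = 0$ ($k{\left(J \right)} = 0 \left(-3 + J\right) = 0$)
$Q = 0$ ($Q = 3 \cdot 0 = 0$)
$C = 0$ ($C = \left(0 + 0\right)^{2} = 0^{2} = 0$)
$r{\left(y,j \right)} = 0$ ($r{\left(y,j \right)} = 0 + 0 = 0$)
$\left(o + 213\right) - r{\left(19,15 \right)} = \left(\frac{35}{2} + 213\right) - 0 = \frac{461}{2} + 0 = \frac{461}{2}$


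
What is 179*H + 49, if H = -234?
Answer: -41837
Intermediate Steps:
179*H + 49 = 179*(-234) + 49 = -41886 + 49 = -41837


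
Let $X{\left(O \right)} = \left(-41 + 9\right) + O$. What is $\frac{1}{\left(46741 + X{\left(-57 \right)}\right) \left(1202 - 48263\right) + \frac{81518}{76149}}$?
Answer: $- \frac{76149}{167184350566510} \approx -4.5548 \cdot 10^{-10}$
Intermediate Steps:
$X{\left(O \right)} = -32 + O$
$\frac{1}{\left(46741 + X{\left(-57 \right)}\right) \left(1202 - 48263\right) + \frac{81518}{76149}} = \frac{1}{\left(46741 - 89\right) \left(1202 - 48263\right) + \frac{81518}{76149}} = \frac{1}{\left(46741 - 89\right) \left(-47061\right) + 81518 \cdot \frac{1}{76149}} = \frac{1}{46652 \left(-47061\right) + \frac{81518}{76149}} = \frac{1}{-2195489772 + \frac{81518}{76149}} = \frac{1}{- \frac{167184350566510}{76149}} = - \frac{76149}{167184350566510}$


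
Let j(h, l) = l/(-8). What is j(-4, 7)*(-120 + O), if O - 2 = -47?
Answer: 1155/8 ≈ 144.38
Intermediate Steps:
O = -45 (O = 2 - 47 = -45)
j(h, l) = -l/8 (j(h, l) = l*(-⅛) = -l/8)
j(-4, 7)*(-120 + O) = (-⅛*7)*(-120 - 45) = -7/8*(-165) = 1155/8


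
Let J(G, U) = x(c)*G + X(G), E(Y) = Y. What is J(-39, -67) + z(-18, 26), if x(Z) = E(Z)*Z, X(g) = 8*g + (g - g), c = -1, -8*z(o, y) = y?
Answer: -1417/4 ≈ -354.25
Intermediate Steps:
z(o, y) = -y/8
X(g) = 8*g (X(g) = 8*g + 0 = 8*g)
x(Z) = Z**2 (x(Z) = Z*Z = Z**2)
J(G, U) = 9*G (J(G, U) = (-1)**2*G + 8*G = 1*G + 8*G = G + 8*G = 9*G)
J(-39, -67) + z(-18, 26) = 9*(-39) - 1/8*26 = -351 - 13/4 = -1417/4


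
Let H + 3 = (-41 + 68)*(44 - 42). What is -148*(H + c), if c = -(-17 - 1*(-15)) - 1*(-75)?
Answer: -18944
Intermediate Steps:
H = 51 (H = -3 + (-41 + 68)*(44 - 42) = -3 + 27*2 = -3 + 54 = 51)
c = 77 (c = -(-17 + 15) + 75 = -1*(-2) + 75 = 2 + 75 = 77)
-148*(H + c) = -148*(51 + 77) = -148*128 = -18944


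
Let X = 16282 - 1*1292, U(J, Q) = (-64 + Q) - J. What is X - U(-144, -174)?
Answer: 15084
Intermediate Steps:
U(J, Q) = -64 + Q - J
X = 14990 (X = 16282 - 1292 = 14990)
X - U(-144, -174) = 14990 - (-64 - 174 - 1*(-144)) = 14990 - (-64 - 174 + 144) = 14990 - 1*(-94) = 14990 + 94 = 15084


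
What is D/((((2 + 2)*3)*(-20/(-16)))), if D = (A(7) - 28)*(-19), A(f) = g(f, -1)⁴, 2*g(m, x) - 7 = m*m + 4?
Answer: -15389468/15 ≈ -1.0260e+6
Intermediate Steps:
g(m, x) = 11/2 + m²/2 (g(m, x) = 7/2 + (m*m + 4)/2 = 7/2 + (m² + 4)/2 = 7/2 + (4 + m²)/2 = 7/2 + (2 + m²/2) = 11/2 + m²/2)
A(f) = (11/2 + f²/2)⁴
D = -15389468 (D = ((11 + 7²)⁴/16 - 28)*(-19) = ((11 + 49)⁴/16 - 28)*(-19) = ((1/16)*60⁴ - 28)*(-19) = ((1/16)*12960000 - 28)*(-19) = (810000 - 28)*(-19) = 809972*(-19) = -15389468)
D/((((2 + 2)*3)*(-20/(-16)))) = -15389468*4/(15*(2 + 2)) = -15389468/((4*3)*(-20*(-1/16))) = -15389468/(12*(5/4)) = -15389468/15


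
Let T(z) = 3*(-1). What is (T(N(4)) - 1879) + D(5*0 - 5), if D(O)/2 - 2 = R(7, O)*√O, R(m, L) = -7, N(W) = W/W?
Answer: -1878 - 14*I*√5 ≈ -1878.0 - 31.305*I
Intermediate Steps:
N(W) = 1
T(z) = -3
D(O) = 4 - 14*√O (D(O) = 4 + 2*(-7*√O) = 4 - 14*√O)
(T(N(4)) - 1879) + D(5*0 - 5) = (-3 - 1879) + (4 - 14*√(5*0 - 5)) = -1882 + (4 - 14*√(0 - 5)) = -1882 + (4 - 14*I*√5) = -1878 - 14*I*√5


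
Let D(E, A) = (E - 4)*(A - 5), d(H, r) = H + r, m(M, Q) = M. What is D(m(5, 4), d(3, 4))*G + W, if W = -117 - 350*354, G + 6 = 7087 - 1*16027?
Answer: -141909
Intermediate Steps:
G = -8946 (G = -6 + (7087 - 1*16027) = -6 + (7087 - 16027) = -6 - 8940 = -8946)
D(E, A) = (-5 + A)*(-4 + E) (D(E, A) = (-4 + E)*(-5 + A) = (-5 + A)*(-4 + E))
W = -124017 (W = -117 - 123900 = -124017)
D(m(5, 4), d(3, 4))*G + W = (20 - 5*5 - 4*(3 + 4) + (3 + 4)*5)*(-8946) - 124017 = (20 - 25 - 4*7 + 7*5)*(-8946) - 124017 = (20 - 25 - 28 + 35)*(-8946) - 124017 = 2*(-8946) - 124017 = -17892 - 124017 = -141909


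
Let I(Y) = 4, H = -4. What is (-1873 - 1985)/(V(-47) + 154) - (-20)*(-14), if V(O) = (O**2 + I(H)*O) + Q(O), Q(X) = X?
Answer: -299849/1064 ≈ -281.81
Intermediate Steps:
V(O) = O**2 + 5*O (V(O) = (O**2 + 4*O) + O = O**2 + 5*O)
(-1873 - 1985)/(V(-47) + 154) - (-20)*(-14) = (-1873 - 1985)/(-47*(5 - 47) + 154) - (-20)*(-14) = -3858/(-47*(-42) + 154) - 1*280 = -3858/(1974 + 154) - 280 = -3858/2128 - 280 = -3858*1/2128 - 280 = -1929/1064 - 280 = -299849/1064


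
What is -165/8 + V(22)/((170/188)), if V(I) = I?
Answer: 2519/680 ≈ 3.7044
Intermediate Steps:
-165/8 + V(22)/((170/188)) = -165/8 + 22/((170/188)) = -165*⅛ + 22/((170*(1/188))) = -165/8 + 22/(85/94) = -165/8 + 22*(94/85) = -165/8 + 2068/85 = 2519/680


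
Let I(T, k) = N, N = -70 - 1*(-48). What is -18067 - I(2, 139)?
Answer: -18045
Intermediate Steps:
N = -22 (N = -70 + 48 = -22)
I(T, k) = -22
-18067 - I(2, 139) = -18067 - 1*(-22) = -18067 + 22 = -18045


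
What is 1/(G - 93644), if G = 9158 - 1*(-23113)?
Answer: -1/61373 ≈ -1.6294e-5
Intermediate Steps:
G = 32271 (G = 9158 + 23113 = 32271)
1/(G - 93644) = 1/(32271 - 93644) = 1/(-61373) = -1/61373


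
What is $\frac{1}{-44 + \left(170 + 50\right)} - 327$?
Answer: $- \frac{57551}{176} \approx -326.99$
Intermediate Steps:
$\frac{1}{-44 + \left(170 + 50\right)} - 327 = \frac{1}{-44 + 220} - 327 = \frac{1}{176} - 327 = - \frac{57551}{176}$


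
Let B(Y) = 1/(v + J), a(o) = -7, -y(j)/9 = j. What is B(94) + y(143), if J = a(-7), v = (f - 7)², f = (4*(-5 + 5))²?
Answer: -54053/42 ≈ -1287.0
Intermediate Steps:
y(j) = -9*j
f = 0 (f = (4*0)² = 0² = 0)
v = 49 (v = (0 - 7)² = (-7)² = 49)
J = -7
B(Y) = 1/42 (B(Y) = 1/(49 - 7) = 1/42)
B(94) + y(143) = 1/42 - 9*143 = 1/42 - 1287 = -54053/42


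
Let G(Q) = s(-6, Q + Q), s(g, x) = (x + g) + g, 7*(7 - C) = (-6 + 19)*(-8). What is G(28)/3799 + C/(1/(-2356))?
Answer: -1369417624/26593 ≈ -51495.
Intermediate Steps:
C = 153/7 (C = 7 - (-6 + 19)*(-8)/7 = 7 - 13*(-8)/7 = 7 - 1/7*(-104) = 7 + 104/7 = 153/7 ≈ 21.857)
s(g, x) = x + 2*g (s(g, x) = (g + x) + g = x + 2*g)
G(Q) = -12 + 2*Q (G(Q) = (Q + Q) + 2*(-6) = 2*Q - 12 = -12 + 2*Q)
G(28)/3799 + C/(1/(-2356)) = (-12 + 2*28)/3799 + 153/(7*(1/(-2356))) = (-12 + 56)*(1/3799) + 153/(7*(-1/2356)) = 44*(1/3799) + (153/7)*(-2356) = 44/3799 - 360468/7 = -1369417624/26593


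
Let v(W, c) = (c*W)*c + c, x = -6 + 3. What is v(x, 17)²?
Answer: 722500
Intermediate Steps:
x = -3
v(W, c) = c + W*c² (v(W, c) = (W*c)*c + c = W*c² + c = c + W*c²)
v(x, 17)² = (17*(1 - 3*17))² = (17*(1 - 51))² = (17*(-50))² = (-850)² = 722500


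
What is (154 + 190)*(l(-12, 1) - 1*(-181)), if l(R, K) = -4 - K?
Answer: 60544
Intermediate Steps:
(154 + 190)*(l(-12, 1) - 1*(-181)) = (154 + 190)*((-4 - 1*1) - 1*(-181)) = 344*((-4 - 1) + 181) = 344*(-5 + 181) = 344*176 = 60544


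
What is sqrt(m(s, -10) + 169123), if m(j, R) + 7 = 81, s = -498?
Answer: 7*sqrt(3453) ≈ 411.34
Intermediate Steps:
m(j, R) = 74 (m(j, R) = -7 + 81 = 74)
sqrt(m(s, -10) + 169123) = sqrt(74 + 169123) = sqrt(169197) = 7*sqrt(3453)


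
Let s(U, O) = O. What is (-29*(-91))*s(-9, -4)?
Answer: -10556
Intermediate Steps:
(-29*(-91))*s(-9, -4) = -29*(-91)*(-4) = 2639*(-4) = -10556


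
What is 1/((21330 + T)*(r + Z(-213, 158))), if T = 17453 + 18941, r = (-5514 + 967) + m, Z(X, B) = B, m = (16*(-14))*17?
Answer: -1/473163628 ≈ -2.1134e-9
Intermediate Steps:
m = -3808 (m = -224*17 = -3808)
r = -8355 (r = (-5514 + 967) - 3808 = -4547 - 3808 = -8355)
T = 36394
1/((21330 + T)*(r + Z(-213, 158))) = 1/((21330 + 36394)*(-8355 + 158)) = 1/(57724*(-8197)) = 1/(-473163628) = -1/473163628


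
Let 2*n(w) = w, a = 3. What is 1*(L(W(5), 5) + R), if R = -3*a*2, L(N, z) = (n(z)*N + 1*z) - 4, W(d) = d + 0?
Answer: -9/2 ≈ -4.5000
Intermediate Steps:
n(w) = w/2
W(d) = d
L(N, z) = -4 + z + N*z/2 (L(N, z) = ((z/2)*N + 1*z) - 4 = (N*z/2 + z) - 4 = (z + N*z/2) - 4 = -4 + z + N*z/2)
R = -18 (R = -3*3*2 = -9*2 = -18)
1*(L(W(5), 5) + R) = 1*((-4 + 5 + (½)*5*5) - 18) = 1*((-4 + 5 + 25/2) - 18) = 1*(27/2 - 18) = 1*(-9/2) = -9/2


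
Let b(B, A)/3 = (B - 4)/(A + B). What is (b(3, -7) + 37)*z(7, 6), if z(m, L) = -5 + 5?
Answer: 0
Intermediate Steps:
z(m, L) = 0
b(B, A) = 3*(-4 + B)/(A + B) (b(B, A) = 3*((B - 4)/(A + B)) = 3*((-4 + B)/(A + B)) = 3*(-4 + B)/(A + B))
(b(3, -7) + 37)*z(7, 6) = (3*(-4 + 3)/(-7 + 3) + 37)*0 = (3*(-1)/(-4) + 37)*0 = (3*(-¼)*(-1) + 37)*0 = (¾ + 37)*0 = (151/4)*0 = 0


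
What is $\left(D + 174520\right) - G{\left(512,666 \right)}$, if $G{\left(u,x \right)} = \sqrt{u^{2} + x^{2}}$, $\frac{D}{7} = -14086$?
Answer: $75918 - 10 \sqrt{7057} \approx 75078.0$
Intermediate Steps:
$D = -98602$ ($D = 7 \left(-14086\right) = -98602$)
$\left(D + 174520\right) - G{\left(512,666 \right)} = \left(-98602 + 174520\right) - \sqrt{512^{2} + 666^{2}} = 75918 - \sqrt{262144 + 443556} = 75918 - \sqrt{705700} = 75918 - 10 \sqrt{7057}$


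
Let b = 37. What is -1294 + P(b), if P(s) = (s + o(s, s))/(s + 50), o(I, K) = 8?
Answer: -37511/29 ≈ -1293.5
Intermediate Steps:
P(s) = (8 + s)/(50 + s) (P(s) = (s + 8)/(s + 50) = (8 + s)/(50 + s))
-1294 + P(b) = -1294 + (8 + 37)/(50 + 37) = -1294 + 45/87 = -1294 + (1/87)*45 = -1294 + 15/29 = -37511/29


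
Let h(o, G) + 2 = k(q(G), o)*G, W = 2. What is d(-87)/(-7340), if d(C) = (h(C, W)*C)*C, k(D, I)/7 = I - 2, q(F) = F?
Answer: 2361528/1835 ≈ 1286.9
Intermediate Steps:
k(D, I) = -14 + 7*I (k(D, I) = 7*(I - 2) = 7*(-2 + I) = -14 + 7*I)
h(o, G) = -2 + G*(-14 + 7*o) (h(o, G) = -2 + (-14 + 7*o)*G = -2 + G*(-14 + 7*o))
d(C) = C²*(-30 + 14*C) (d(C) = ((-2 + 7*2*(-2 + C))*C)*C = ((-2 + (-28 + 14*C))*C)*C = ((-30 + 14*C)*C)*C = (C*(-30 + 14*C))*C = C²*(-30 + 14*C))
d(-87)/(-7340) = ((-87)²*(-30 + 14*(-87)))/(-7340) = (7569*(-30 - 1218))*(-1/7340) = (7569*(-1248))*(-1/7340) = -9446112*(-1/7340) = 2361528/1835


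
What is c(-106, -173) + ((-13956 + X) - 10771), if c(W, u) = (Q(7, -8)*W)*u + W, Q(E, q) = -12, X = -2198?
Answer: -247087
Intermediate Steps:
c(W, u) = W - 12*W*u (c(W, u) = (-12*W)*u + W = -12*W*u + W = W - 12*W*u)
c(-106, -173) + ((-13956 + X) - 10771) = -106*(1 - 12*(-173)) + ((-13956 - 2198) - 10771) = -106*(1 + 2076) + (-16154 - 10771) = -106*2077 - 26925 = -220162 - 26925 = -247087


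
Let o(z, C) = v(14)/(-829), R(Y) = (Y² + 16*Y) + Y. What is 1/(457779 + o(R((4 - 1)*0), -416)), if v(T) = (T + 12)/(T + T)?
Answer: 11606/5312983061 ≈ 2.1845e-6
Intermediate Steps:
v(T) = (12 + T)/(2*T) (v(T) = (12 + T)/((2*T)) = (12 + T)*(1/(2*T)) = (12 + T)/(2*T))
R(Y) = Y² + 17*Y
o(z, C) = -13/11606 (o(z, C) = ((½)*(12 + 14)/14)/(-829) = ((½)*(1/14)*26)*(-1/829) = (13/14)*(-1/829) = -13/11606)
1/(457779 + o(R((4 - 1)*0), -416)) = 1/(457779 - 13/11606) = 1/(5312983061/11606) = 11606/5312983061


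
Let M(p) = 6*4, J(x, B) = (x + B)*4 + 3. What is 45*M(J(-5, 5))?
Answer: 1080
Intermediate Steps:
J(x, B) = 3 + 4*B + 4*x (J(x, B) = (B + x)*4 + 3 = (4*B + 4*x) + 3 = 3 + 4*B + 4*x)
M(p) = 24
45*M(J(-5, 5)) = 45*24 = 1080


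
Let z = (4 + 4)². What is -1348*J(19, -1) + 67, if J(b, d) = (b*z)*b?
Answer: -31144125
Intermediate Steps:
z = 64 (z = 8² = 64)
J(b, d) = 64*b² (J(b, d) = (b*64)*b = (64*b)*b = 64*b²)
-1348*J(19, -1) + 67 = -86272*19² + 67 = -86272*361 + 67 = -1348*23104 + 67 = -31144192 + 67 = -31144125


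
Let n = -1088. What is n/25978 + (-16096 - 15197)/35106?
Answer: -141854147/151997278 ≈ -0.93327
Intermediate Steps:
n/25978 + (-16096 - 15197)/35106 = -1088/25978 + (-16096 - 15197)/35106 = -1088*1/25978 - 31293*1/35106 = -544/12989 - 10431/11702 = -141854147/151997278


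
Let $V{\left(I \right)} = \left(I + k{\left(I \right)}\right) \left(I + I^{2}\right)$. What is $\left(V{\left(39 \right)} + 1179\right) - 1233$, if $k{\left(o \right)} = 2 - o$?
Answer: $3066$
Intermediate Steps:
$V{\left(I \right)} = 2 I + 2 I^{2}$ ($V{\left(I \right)} = \left(I - \left(-2 + I\right)\right) \left(I + I^{2}\right) = 2 \left(I + I^{2}\right) = 2 I + 2 I^{2}$)
$\left(V{\left(39 \right)} + 1179\right) - 1233 = \left(2 \cdot 39 \left(1 + 39\right) + 1179\right) - 1233 = \left(2 \cdot 39 \cdot 40 + 1179\right) - 1233 = \left(3120 + 1179\right) - 1233 = 4299 - 1233 = 3066$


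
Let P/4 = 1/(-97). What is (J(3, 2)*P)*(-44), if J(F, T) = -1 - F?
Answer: -704/97 ≈ -7.2577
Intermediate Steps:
P = -4/97 (P = 4/(-97) = 4*(-1/97) = -4/97 ≈ -0.041237)
(J(3, 2)*P)*(-44) = ((-1 - 1*3)*(-4/97))*(-44) = ((-1 - 3)*(-4/97))*(-44) = -4*(-4/97)*(-44) = (16/97)*(-44) = -704/97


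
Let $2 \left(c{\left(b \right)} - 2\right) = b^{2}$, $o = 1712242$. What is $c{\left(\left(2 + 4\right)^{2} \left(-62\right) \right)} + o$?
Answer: $4203156$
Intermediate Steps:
$c{\left(b \right)} = 2 + \frac{b^{2}}{2}$
$c{\left(\left(2 + 4\right)^{2} \left(-62\right) \right)} + o = \left(2 + \frac{\left(\left(2 + 4\right)^{2} \left(-62\right)\right)^{2}}{2}\right) + 1712242 = \left(2 + \frac{\left(6^{2} \left(-62\right)\right)^{2}}{2}\right) + 1712242 = \left(2 + \frac{\left(36 \left(-62\right)\right)^{2}}{2}\right) + 1712242 = \left(2 + \frac{\left(-2232\right)^{2}}{2}\right) + 1712242 = \left(2 + \frac{1}{2} \cdot 4981824\right) + 1712242 = \left(2 + 2490912\right) + 1712242 = 2490914 + 1712242 = 4203156$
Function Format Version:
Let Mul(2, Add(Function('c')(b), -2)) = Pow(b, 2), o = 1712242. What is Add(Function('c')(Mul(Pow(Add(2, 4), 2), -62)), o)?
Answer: 4203156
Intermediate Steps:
Function('c')(b) = Add(2, Mul(Rational(1, 2), Pow(b, 2)))
Add(Function('c')(Mul(Pow(Add(2, 4), 2), -62)), o) = Add(Add(2, Mul(Rational(1, 2), Pow(Mul(Pow(Add(2, 4), 2), -62), 2))), 1712242) = Add(Add(2, Mul(Rational(1, 2), Pow(Mul(Pow(6, 2), -62), 2))), 1712242) = Add(Add(2, Mul(Rational(1, 2), Pow(Mul(36, -62), 2))), 1712242) = Add(Add(2, Mul(Rational(1, 2), Pow(-2232, 2))), 1712242) = Add(Add(2, Mul(Rational(1, 2), 4981824)), 1712242) = Add(Add(2, 2490912), 1712242) = Add(2490914, 1712242) = 4203156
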